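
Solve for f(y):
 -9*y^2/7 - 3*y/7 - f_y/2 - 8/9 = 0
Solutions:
 f(y) = C1 - 6*y^3/7 - 3*y^2/7 - 16*y/9


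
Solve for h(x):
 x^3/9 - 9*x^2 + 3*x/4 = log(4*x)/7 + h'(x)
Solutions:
 h(x) = C1 + x^4/36 - 3*x^3 + 3*x^2/8 - x*log(x)/7 - 2*x*log(2)/7 + x/7


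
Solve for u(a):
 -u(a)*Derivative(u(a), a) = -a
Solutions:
 u(a) = -sqrt(C1 + a^2)
 u(a) = sqrt(C1 + a^2)


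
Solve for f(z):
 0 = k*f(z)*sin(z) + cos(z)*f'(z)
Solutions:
 f(z) = C1*exp(k*log(cos(z)))


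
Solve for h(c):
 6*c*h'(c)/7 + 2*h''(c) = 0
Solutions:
 h(c) = C1 + C2*erf(sqrt(42)*c/14)


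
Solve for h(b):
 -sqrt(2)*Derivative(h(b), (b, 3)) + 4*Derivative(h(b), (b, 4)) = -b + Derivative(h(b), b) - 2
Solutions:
 h(b) = C1 + C2*exp(b*(-2^(1/3)*(sqrt(2) + 108 + sqrt(-2 + (sqrt(2) + 108)^2))^(1/3) - 2^(2/3)/(sqrt(2) + 108 + sqrt(-2 + (sqrt(2) + 108)^2))^(1/3) + 2*sqrt(2))/24)*sin(2^(1/3)*sqrt(3)*b*(-(sqrt(2) + 108 + sqrt(-2 + (sqrt(2) + 108)^2))^(1/3) + 2^(1/3)/(sqrt(2) + 108 + sqrt(-2 + (sqrt(2) + 108)^2))^(1/3))/24) + C3*exp(b*(-2^(1/3)*(sqrt(2) + 108 + sqrt(-2 + (sqrt(2) + 108)^2))^(1/3) - 2^(2/3)/(sqrt(2) + 108 + sqrt(-2 + (sqrt(2) + 108)^2))^(1/3) + 2*sqrt(2))/24)*cos(2^(1/3)*sqrt(3)*b*(-(sqrt(2) + 108 + sqrt(-2 + (sqrt(2) + 108)^2))^(1/3) + 2^(1/3)/(sqrt(2) + 108 + sqrt(-2 + (sqrt(2) + 108)^2))^(1/3))/24) + C4*exp(b*(2^(2/3)/(sqrt(2) + 108 + sqrt(-2 + (sqrt(2) + 108)^2))^(1/3) + sqrt(2) + 2^(1/3)*(sqrt(2) + 108 + sqrt(-2 + (sqrt(2) + 108)^2))^(1/3))/12) + b^2/2 + 2*b


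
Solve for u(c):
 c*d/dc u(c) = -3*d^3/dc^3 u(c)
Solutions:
 u(c) = C1 + Integral(C2*airyai(-3^(2/3)*c/3) + C3*airybi(-3^(2/3)*c/3), c)


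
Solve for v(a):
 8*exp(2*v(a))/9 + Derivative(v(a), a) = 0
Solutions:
 v(a) = log(-1/(C1 - 8*a))/2 - log(2)/2 + log(3)
 v(a) = log(-sqrt(1/(C1 + 8*a))) - log(2)/2 + log(3)


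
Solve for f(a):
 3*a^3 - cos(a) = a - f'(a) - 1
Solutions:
 f(a) = C1 - 3*a^4/4 + a^2/2 - a + sin(a)


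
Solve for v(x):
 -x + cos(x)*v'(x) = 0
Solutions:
 v(x) = C1 + Integral(x/cos(x), x)


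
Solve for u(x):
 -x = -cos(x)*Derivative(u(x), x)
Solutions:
 u(x) = C1 + Integral(x/cos(x), x)


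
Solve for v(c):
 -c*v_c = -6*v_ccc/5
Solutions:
 v(c) = C1 + Integral(C2*airyai(5^(1/3)*6^(2/3)*c/6) + C3*airybi(5^(1/3)*6^(2/3)*c/6), c)


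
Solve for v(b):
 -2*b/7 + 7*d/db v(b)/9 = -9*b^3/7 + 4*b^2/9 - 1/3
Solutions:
 v(b) = C1 - 81*b^4/196 + 4*b^3/21 + 9*b^2/49 - 3*b/7


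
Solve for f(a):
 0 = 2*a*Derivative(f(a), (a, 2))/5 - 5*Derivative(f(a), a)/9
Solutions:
 f(a) = C1 + C2*a^(43/18)


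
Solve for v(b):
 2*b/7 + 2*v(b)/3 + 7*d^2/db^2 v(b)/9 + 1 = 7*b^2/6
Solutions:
 v(b) = C1*sin(sqrt(42)*b/7) + C2*cos(sqrt(42)*b/7) + 7*b^2/4 - 3*b/7 - 67/12


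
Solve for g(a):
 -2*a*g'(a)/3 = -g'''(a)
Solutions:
 g(a) = C1 + Integral(C2*airyai(2^(1/3)*3^(2/3)*a/3) + C3*airybi(2^(1/3)*3^(2/3)*a/3), a)


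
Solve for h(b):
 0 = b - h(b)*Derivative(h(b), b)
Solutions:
 h(b) = -sqrt(C1 + b^2)
 h(b) = sqrt(C1 + b^2)


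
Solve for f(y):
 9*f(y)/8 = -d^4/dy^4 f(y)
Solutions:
 f(y) = (C1*sin(2^(3/4)*sqrt(3)*y/4) + C2*cos(2^(3/4)*sqrt(3)*y/4))*exp(-2^(3/4)*sqrt(3)*y/4) + (C3*sin(2^(3/4)*sqrt(3)*y/4) + C4*cos(2^(3/4)*sqrt(3)*y/4))*exp(2^(3/4)*sqrt(3)*y/4)


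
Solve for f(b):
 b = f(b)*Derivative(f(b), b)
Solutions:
 f(b) = -sqrt(C1 + b^2)
 f(b) = sqrt(C1 + b^2)


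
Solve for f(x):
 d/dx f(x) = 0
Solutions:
 f(x) = C1


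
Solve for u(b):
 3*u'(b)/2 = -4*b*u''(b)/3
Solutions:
 u(b) = C1 + C2/b^(1/8)


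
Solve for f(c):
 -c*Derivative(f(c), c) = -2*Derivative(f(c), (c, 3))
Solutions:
 f(c) = C1 + Integral(C2*airyai(2^(2/3)*c/2) + C3*airybi(2^(2/3)*c/2), c)


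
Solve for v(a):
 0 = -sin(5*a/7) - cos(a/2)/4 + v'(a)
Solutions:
 v(a) = C1 + sin(a/2)/2 - 7*cos(5*a/7)/5


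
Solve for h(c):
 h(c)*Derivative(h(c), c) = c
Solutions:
 h(c) = -sqrt(C1 + c^2)
 h(c) = sqrt(C1 + c^2)


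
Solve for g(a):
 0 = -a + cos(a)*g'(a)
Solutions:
 g(a) = C1 + Integral(a/cos(a), a)


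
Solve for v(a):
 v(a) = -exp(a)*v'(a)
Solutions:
 v(a) = C1*exp(exp(-a))


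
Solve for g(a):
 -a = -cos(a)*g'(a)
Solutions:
 g(a) = C1 + Integral(a/cos(a), a)


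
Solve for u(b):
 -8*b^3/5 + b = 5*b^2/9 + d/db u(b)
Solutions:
 u(b) = C1 - 2*b^4/5 - 5*b^3/27 + b^2/2


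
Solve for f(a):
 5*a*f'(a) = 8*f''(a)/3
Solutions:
 f(a) = C1 + C2*erfi(sqrt(15)*a/4)


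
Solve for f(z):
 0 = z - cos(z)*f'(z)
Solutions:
 f(z) = C1 + Integral(z/cos(z), z)


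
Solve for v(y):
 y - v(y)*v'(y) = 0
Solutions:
 v(y) = -sqrt(C1 + y^2)
 v(y) = sqrt(C1 + y^2)


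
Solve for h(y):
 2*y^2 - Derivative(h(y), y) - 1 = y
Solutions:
 h(y) = C1 + 2*y^3/3 - y^2/2 - y


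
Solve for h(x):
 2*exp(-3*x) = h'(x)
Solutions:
 h(x) = C1 - 2*exp(-3*x)/3


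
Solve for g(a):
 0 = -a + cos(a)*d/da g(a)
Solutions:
 g(a) = C1 + Integral(a/cos(a), a)


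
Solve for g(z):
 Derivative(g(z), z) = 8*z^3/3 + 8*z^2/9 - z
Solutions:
 g(z) = C1 + 2*z^4/3 + 8*z^3/27 - z^2/2


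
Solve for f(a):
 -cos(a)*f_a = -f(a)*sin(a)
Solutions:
 f(a) = C1/cos(a)


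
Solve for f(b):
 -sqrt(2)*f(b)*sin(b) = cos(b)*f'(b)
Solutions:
 f(b) = C1*cos(b)^(sqrt(2))


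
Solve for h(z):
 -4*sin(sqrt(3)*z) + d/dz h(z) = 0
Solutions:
 h(z) = C1 - 4*sqrt(3)*cos(sqrt(3)*z)/3


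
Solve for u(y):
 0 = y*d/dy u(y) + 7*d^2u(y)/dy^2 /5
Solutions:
 u(y) = C1 + C2*erf(sqrt(70)*y/14)


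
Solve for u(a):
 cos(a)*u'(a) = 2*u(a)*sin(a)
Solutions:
 u(a) = C1/cos(a)^2


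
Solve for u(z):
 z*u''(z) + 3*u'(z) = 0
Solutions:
 u(z) = C1 + C2/z^2


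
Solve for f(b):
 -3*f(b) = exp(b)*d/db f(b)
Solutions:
 f(b) = C1*exp(3*exp(-b))


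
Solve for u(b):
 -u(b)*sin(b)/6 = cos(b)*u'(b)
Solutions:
 u(b) = C1*cos(b)^(1/6)


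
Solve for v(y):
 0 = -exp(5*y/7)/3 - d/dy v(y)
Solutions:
 v(y) = C1 - 7*exp(5*y/7)/15


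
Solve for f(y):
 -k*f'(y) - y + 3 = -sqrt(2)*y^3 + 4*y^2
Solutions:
 f(y) = C1 + sqrt(2)*y^4/(4*k) - 4*y^3/(3*k) - y^2/(2*k) + 3*y/k


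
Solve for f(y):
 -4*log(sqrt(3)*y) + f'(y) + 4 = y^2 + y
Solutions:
 f(y) = C1 + y^3/3 + y^2/2 + 4*y*log(y) - 8*y + y*log(9)


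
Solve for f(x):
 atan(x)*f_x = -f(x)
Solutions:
 f(x) = C1*exp(-Integral(1/atan(x), x))


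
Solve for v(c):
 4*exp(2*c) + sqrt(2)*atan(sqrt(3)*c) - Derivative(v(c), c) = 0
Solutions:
 v(c) = C1 + sqrt(2)*(c*atan(sqrt(3)*c) - sqrt(3)*log(3*c^2 + 1)/6) + 2*exp(2*c)


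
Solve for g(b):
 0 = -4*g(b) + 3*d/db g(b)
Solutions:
 g(b) = C1*exp(4*b/3)


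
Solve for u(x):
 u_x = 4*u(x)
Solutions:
 u(x) = C1*exp(4*x)


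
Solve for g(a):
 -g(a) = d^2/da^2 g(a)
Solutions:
 g(a) = C1*sin(a) + C2*cos(a)


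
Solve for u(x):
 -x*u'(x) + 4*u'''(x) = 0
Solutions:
 u(x) = C1 + Integral(C2*airyai(2^(1/3)*x/2) + C3*airybi(2^(1/3)*x/2), x)


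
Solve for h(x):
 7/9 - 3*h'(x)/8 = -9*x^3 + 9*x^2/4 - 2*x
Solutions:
 h(x) = C1 + 6*x^4 - 2*x^3 + 8*x^2/3 + 56*x/27


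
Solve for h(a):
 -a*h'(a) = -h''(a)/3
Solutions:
 h(a) = C1 + C2*erfi(sqrt(6)*a/2)


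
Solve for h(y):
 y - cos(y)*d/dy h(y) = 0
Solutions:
 h(y) = C1 + Integral(y/cos(y), y)


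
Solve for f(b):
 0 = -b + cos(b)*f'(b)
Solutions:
 f(b) = C1 + Integral(b/cos(b), b)


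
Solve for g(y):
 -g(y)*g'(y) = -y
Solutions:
 g(y) = -sqrt(C1 + y^2)
 g(y) = sqrt(C1 + y^2)


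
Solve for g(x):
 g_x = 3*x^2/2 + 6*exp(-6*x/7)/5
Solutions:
 g(x) = C1 + x^3/2 - 7*exp(-6*x/7)/5


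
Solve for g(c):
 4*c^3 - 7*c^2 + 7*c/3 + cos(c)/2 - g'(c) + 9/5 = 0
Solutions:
 g(c) = C1 + c^4 - 7*c^3/3 + 7*c^2/6 + 9*c/5 + sin(c)/2


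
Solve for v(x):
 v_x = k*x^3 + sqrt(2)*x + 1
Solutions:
 v(x) = C1 + k*x^4/4 + sqrt(2)*x^2/2 + x


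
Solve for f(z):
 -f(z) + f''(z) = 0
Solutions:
 f(z) = C1*exp(-z) + C2*exp(z)


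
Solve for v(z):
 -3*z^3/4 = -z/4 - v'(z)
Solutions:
 v(z) = C1 + 3*z^4/16 - z^2/8


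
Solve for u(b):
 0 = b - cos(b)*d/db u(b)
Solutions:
 u(b) = C1 + Integral(b/cos(b), b)


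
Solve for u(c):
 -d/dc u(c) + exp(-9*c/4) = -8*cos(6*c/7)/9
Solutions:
 u(c) = C1 + 28*sin(6*c/7)/27 - 4*exp(-9*c/4)/9


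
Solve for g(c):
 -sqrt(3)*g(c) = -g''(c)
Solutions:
 g(c) = C1*exp(-3^(1/4)*c) + C2*exp(3^(1/4)*c)


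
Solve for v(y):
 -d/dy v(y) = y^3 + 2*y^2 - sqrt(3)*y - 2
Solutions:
 v(y) = C1 - y^4/4 - 2*y^3/3 + sqrt(3)*y^2/2 + 2*y


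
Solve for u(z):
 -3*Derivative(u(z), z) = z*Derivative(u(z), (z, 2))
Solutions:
 u(z) = C1 + C2/z^2


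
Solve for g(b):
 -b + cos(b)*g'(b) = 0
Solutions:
 g(b) = C1 + Integral(b/cos(b), b)


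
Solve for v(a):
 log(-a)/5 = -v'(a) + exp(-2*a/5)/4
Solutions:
 v(a) = C1 - a*log(-a)/5 + a/5 - 5*exp(-2*a/5)/8


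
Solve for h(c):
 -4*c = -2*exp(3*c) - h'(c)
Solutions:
 h(c) = C1 + 2*c^2 - 2*exp(3*c)/3


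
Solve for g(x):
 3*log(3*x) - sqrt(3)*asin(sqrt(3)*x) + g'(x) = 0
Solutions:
 g(x) = C1 - 3*x*log(x) - 3*x*log(3) + 3*x + sqrt(3)*(x*asin(sqrt(3)*x) + sqrt(3)*sqrt(1 - 3*x^2)/3)


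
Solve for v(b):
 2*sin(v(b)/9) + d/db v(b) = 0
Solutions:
 2*b + 9*log(cos(v(b)/9) - 1)/2 - 9*log(cos(v(b)/9) + 1)/2 = C1


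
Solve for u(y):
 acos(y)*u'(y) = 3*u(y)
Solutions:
 u(y) = C1*exp(3*Integral(1/acos(y), y))


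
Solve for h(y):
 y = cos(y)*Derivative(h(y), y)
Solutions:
 h(y) = C1 + Integral(y/cos(y), y)


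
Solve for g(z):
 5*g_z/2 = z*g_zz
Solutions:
 g(z) = C1 + C2*z^(7/2)


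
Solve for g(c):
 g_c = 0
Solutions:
 g(c) = C1


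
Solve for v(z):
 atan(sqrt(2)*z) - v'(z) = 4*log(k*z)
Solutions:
 v(z) = C1 - 4*z*log(k*z) + z*atan(sqrt(2)*z) + 4*z - sqrt(2)*log(2*z^2 + 1)/4


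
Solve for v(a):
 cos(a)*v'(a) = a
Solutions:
 v(a) = C1 + Integral(a/cos(a), a)


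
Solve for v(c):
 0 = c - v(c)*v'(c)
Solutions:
 v(c) = -sqrt(C1 + c^2)
 v(c) = sqrt(C1 + c^2)


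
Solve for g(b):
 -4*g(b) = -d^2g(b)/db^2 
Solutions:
 g(b) = C1*exp(-2*b) + C2*exp(2*b)


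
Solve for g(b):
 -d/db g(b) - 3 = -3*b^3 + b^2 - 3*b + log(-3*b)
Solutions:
 g(b) = C1 + 3*b^4/4 - b^3/3 + 3*b^2/2 - b*log(-b) + b*(-2 - log(3))


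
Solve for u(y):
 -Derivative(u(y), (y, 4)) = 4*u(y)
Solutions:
 u(y) = (C1*sin(y) + C2*cos(y))*exp(-y) + (C3*sin(y) + C4*cos(y))*exp(y)


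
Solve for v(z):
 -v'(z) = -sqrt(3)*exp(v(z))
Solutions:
 v(z) = log(-1/(C1 + sqrt(3)*z))


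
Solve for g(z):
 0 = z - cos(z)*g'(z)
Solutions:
 g(z) = C1 + Integral(z/cos(z), z)


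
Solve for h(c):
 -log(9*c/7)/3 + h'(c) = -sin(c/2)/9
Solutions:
 h(c) = C1 + c*log(c)/3 - c*log(7) - c/3 + 2*c*log(21)/3 + 2*cos(c/2)/9


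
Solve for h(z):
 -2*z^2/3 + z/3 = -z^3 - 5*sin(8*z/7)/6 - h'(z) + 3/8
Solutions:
 h(z) = C1 - z^4/4 + 2*z^3/9 - z^2/6 + 3*z/8 + 35*cos(8*z/7)/48


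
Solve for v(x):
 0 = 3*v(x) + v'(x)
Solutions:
 v(x) = C1*exp(-3*x)


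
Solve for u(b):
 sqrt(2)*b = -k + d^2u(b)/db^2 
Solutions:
 u(b) = C1 + C2*b + sqrt(2)*b^3/6 + b^2*k/2


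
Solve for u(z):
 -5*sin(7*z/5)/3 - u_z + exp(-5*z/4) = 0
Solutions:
 u(z) = C1 + 25*cos(7*z/5)/21 - 4*exp(-5*z/4)/5


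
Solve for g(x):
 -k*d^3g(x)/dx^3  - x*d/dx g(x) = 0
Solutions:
 g(x) = C1 + Integral(C2*airyai(x*(-1/k)^(1/3)) + C3*airybi(x*(-1/k)^(1/3)), x)


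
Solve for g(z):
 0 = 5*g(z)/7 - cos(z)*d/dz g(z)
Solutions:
 g(z) = C1*(sin(z) + 1)^(5/14)/(sin(z) - 1)^(5/14)


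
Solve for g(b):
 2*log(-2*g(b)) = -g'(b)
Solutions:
 Integral(1/(log(-_y) + log(2)), (_y, g(b)))/2 = C1 - b


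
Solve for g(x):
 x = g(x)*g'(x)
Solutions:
 g(x) = -sqrt(C1 + x^2)
 g(x) = sqrt(C1 + x^2)


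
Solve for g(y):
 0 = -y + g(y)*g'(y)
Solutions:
 g(y) = -sqrt(C1 + y^2)
 g(y) = sqrt(C1 + y^2)


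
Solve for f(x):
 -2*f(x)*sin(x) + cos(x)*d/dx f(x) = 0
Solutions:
 f(x) = C1/cos(x)^2


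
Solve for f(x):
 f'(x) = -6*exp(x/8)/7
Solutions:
 f(x) = C1 - 48*exp(x/8)/7


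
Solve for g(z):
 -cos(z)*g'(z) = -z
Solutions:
 g(z) = C1 + Integral(z/cos(z), z)


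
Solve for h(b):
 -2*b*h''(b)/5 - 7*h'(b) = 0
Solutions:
 h(b) = C1 + C2/b^(33/2)


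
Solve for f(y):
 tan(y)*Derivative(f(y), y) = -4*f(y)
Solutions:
 f(y) = C1/sin(y)^4


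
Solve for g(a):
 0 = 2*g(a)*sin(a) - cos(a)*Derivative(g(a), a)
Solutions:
 g(a) = C1/cos(a)^2


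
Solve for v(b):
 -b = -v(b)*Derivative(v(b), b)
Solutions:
 v(b) = -sqrt(C1 + b^2)
 v(b) = sqrt(C1 + b^2)


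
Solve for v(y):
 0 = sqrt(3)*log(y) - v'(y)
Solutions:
 v(y) = C1 + sqrt(3)*y*log(y) - sqrt(3)*y


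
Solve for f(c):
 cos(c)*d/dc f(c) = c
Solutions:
 f(c) = C1 + Integral(c/cos(c), c)


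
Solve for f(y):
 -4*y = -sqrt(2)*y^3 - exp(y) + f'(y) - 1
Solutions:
 f(y) = C1 + sqrt(2)*y^4/4 - 2*y^2 + y + exp(y)


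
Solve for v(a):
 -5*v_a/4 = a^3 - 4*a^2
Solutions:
 v(a) = C1 - a^4/5 + 16*a^3/15


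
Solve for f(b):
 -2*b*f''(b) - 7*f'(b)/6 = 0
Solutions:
 f(b) = C1 + C2*b^(5/12)


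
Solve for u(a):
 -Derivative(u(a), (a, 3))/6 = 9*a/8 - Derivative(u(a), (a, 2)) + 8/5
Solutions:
 u(a) = C1 + C2*a + C3*exp(6*a) + 3*a^3/16 + 143*a^2/160


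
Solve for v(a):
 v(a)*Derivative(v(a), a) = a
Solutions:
 v(a) = -sqrt(C1 + a^2)
 v(a) = sqrt(C1 + a^2)


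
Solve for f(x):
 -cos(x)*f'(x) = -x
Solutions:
 f(x) = C1 + Integral(x/cos(x), x)


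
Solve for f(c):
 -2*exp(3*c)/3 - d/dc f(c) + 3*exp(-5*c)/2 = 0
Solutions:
 f(c) = C1 - 2*exp(3*c)/9 - 3*exp(-5*c)/10


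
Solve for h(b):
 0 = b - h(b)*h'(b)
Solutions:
 h(b) = -sqrt(C1 + b^2)
 h(b) = sqrt(C1 + b^2)


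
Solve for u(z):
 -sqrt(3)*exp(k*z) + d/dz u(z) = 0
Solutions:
 u(z) = C1 + sqrt(3)*exp(k*z)/k


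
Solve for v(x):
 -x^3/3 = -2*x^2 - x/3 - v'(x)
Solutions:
 v(x) = C1 + x^4/12 - 2*x^3/3 - x^2/6


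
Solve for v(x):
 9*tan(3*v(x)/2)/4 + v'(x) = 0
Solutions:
 v(x) = -2*asin(C1*exp(-27*x/8))/3 + 2*pi/3
 v(x) = 2*asin(C1*exp(-27*x/8))/3


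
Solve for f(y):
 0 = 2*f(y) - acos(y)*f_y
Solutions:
 f(y) = C1*exp(2*Integral(1/acos(y), y))


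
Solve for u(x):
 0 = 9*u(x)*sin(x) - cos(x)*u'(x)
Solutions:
 u(x) = C1/cos(x)^9


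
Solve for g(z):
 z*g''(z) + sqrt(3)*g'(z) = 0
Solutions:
 g(z) = C1 + C2*z^(1 - sqrt(3))


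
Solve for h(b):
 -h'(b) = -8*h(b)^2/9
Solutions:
 h(b) = -9/(C1 + 8*b)


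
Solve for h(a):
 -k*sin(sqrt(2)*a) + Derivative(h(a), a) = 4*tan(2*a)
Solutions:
 h(a) = C1 - sqrt(2)*k*cos(sqrt(2)*a)/2 - 2*log(cos(2*a))


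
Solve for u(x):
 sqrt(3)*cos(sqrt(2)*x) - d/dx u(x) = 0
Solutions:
 u(x) = C1 + sqrt(6)*sin(sqrt(2)*x)/2


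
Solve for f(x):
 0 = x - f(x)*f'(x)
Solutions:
 f(x) = -sqrt(C1 + x^2)
 f(x) = sqrt(C1 + x^2)


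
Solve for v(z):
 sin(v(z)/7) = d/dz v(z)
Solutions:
 -z + 7*log(cos(v(z)/7) - 1)/2 - 7*log(cos(v(z)/7) + 1)/2 = C1


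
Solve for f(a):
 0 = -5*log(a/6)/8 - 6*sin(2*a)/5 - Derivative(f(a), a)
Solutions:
 f(a) = C1 - 5*a*log(a)/8 + 5*a/8 + 5*a*log(6)/8 + 3*cos(2*a)/5


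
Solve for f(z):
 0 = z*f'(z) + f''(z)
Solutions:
 f(z) = C1 + C2*erf(sqrt(2)*z/2)


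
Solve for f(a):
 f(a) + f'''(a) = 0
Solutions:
 f(a) = C3*exp(-a) + (C1*sin(sqrt(3)*a/2) + C2*cos(sqrt(3)*a/2))*exp(a/2)


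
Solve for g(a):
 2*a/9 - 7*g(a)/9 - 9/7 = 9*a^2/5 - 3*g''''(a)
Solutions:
 g(a) = C1*exp(-21^(1/4)*a/3) + C2*exp(21^(1/4)*a/3) + C3*sin(21^(1/4)*a/3) + C4*cos(21^(1/4)*a/3) - 81*a^2/35 + 2*a/7 - 81/49


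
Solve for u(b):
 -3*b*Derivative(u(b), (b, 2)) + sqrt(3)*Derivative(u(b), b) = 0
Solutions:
 u(b) = C1 + C2*b^(sqrt(3)/3 + 1)


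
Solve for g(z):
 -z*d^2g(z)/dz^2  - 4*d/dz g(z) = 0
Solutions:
 g(z) = C1 + C2/z^3


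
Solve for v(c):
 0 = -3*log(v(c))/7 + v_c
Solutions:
 li(v(c)) = C1 + 3*c/7


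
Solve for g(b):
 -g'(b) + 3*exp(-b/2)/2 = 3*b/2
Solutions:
 g(b) = C1 - 3*b^2/4 - 3*exp(-b/2)


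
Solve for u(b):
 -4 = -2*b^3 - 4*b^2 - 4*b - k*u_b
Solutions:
 u(b) = C1 - b^4/(2*k) - 4*b^3/(3*k) - 2*b^2/k + 4*b/k


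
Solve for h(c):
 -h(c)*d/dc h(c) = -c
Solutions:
 h(c) = -sqrt(C1 + c^2)
 h(c) = sqrt(C1 + c^2)


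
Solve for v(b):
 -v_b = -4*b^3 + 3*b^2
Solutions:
 v(b) = C1 + b^4 - b^3


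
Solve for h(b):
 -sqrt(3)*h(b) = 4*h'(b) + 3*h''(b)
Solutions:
 h(b) = (C1*sin(b*sqrt(-4 + 3*sqrt(3))/3) + C2*cos(b*sqrt(-4 + 3*sqrt(3))/3))*exp(-2*b/3)


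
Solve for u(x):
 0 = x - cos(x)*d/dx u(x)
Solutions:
 u(x) = C1 + Integral(x/cos(x), x)


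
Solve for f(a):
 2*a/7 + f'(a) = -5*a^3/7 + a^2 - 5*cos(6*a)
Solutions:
 f(a) = C1 - 5*a^4/28 + a^3/3 - a^2/7 - 5*sin(6*a)/6


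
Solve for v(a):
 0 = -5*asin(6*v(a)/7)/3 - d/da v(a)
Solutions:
 Integral(1/asin(6*_y/7), (_y, v(a))) = C1 - 5*a/3


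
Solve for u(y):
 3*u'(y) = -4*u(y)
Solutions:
 u(y) = C1*exp(-4*y/3)


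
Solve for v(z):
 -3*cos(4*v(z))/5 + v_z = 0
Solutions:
 -3*z/5 - log(sin(4*v(z)) - 1)/8 + log(sin(4*v(z)) + 1)/8 = C1


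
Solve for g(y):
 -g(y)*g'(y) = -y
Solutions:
 g(y) = -sqrt(C1 + y^2)
 g(y) = sqrt(C1 + y^2)


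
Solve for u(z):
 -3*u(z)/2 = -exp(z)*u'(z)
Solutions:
 u(z) = C1*exp(-3*exp(-z)/2)


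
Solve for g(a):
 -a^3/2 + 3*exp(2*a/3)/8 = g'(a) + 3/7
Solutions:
 g(a) = C1 - a^4/8 - 3*a/7 + 9*exp(2*a/3)/16


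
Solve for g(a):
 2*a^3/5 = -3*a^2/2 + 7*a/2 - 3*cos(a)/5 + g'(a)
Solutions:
 g(a) = C1 + a^4/10 + a^3/2 - 7*a^2/4 + 3*sin(a)/5


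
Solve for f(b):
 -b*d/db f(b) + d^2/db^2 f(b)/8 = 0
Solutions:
 f(b) = C1 + C2*erfi(2*b)


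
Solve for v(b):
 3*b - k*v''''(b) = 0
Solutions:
 v(b) = C1 + C2*b + C3*b^2 + C4*b^3 + b^5/(40*k)


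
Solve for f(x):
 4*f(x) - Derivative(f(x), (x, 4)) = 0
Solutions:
 f(x) = C1*exp(-sqrt(2)*x) + C2*exp(sqrt(2)*x) + C3*sin(sqrt(2)*x) + C4*cos(sqrt(2)*x)


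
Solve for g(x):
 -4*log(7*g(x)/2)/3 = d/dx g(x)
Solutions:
 -3*Integral(1/(-log(_y) - log(7) + log(2)), (_y, g(x)))/4 = C1 - x


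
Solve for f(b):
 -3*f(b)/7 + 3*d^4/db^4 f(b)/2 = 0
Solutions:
 f(b) = C1*exp(-2^(1/4)*7^(3/4)*b/7) + C2*exp(2^(1/4)*7^(3/4)*b/7) + C3*sin(2^(1/4)*7^(3/4)*b/7) + C4*cos(2^(1/4)*7^(3/4)*b/7)


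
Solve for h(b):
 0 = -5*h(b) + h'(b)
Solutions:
 h(b) = C1*exp(5*b)


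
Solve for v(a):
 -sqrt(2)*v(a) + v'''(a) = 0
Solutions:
 v(a) = C3*exp(2^(1/6)*a) + (C1*sin(2^(1/6)*sqrt(3)*a/2) + C2*cos(2^(1/6)*sqrt(3)*a/2))*exp(-2^(1/6)*a/2)


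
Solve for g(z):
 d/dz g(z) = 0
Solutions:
 g(z) = C1


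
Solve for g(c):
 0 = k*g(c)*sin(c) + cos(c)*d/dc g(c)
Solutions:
 g(c) = C1*exp(k*log(cos(c)))


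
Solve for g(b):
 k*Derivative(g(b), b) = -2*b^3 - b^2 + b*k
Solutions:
 g(b) = C1 - b^4/(2*k) - b^3/(3*k) + b^2/2


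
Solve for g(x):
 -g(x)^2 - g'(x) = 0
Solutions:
 g(x) = 1/(C1 + x)


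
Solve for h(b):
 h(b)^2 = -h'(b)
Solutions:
 h(b) = 1/(C1 + b)


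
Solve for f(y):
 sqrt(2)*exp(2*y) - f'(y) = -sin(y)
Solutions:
 f(y) = C1 + sqrt(2)*exp(2*y)/2 - cos(y)


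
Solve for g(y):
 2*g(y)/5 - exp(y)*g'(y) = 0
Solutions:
 g(y) = C1*exp(-2*exp(-y)/5)


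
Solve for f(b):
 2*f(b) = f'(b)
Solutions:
 f(b) = C1*exp(2*b)


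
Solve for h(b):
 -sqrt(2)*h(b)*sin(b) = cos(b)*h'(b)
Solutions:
 h(b) = C1*cos(b)^(sqrt(2))


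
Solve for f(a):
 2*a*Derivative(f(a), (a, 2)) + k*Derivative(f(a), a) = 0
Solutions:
 f(a) = C1 + a^(1 - re(k)/2)*(C2*sin(log(a)*Abs(im(k))/2) + C3*cos(log(a)*im(k)/2))


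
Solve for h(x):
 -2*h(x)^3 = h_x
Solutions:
 h(x) = -sqrt(2)*sqrt(-1/(C1 - 2*x))/2
 h(x) = sqrt(2)*sqrt(-1/(C1 - 2*x))/2


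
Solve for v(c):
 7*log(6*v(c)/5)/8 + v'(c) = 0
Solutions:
 -8*Integral(1/(-log(_y) - log(6) + log(5)), (_y, v(c)))/7 = C1 - c


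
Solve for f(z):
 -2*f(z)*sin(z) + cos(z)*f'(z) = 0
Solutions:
 f(z) = C1/cos(z)^2


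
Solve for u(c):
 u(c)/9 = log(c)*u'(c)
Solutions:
 u(c) = C1*exp(li(c)/9)


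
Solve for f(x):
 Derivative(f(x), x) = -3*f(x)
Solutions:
 f(x) = C1*exp(-3*x)


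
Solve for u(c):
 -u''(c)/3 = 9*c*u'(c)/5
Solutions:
 u(c) = C1 + C2*erf(3*sqrt(30)*c/10)


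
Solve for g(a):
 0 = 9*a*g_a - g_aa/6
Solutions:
 g(a) = C1 + C2*erfi(3*sqrt(3)*a)


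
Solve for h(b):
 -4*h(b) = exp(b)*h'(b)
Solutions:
 h(b) = C1*exp(4*exp(-b))


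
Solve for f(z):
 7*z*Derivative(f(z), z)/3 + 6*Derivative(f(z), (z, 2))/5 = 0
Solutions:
 f(z) = C1 + C2*erf(sqrt(35)*z/6)


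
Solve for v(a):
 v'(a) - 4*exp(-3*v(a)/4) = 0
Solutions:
 v(a) = 4*log(C1 + 3*a)/3
 v(a) = 4*log((-1 - sqrt(3)*I)*(C1 + 3*a)^(1/3)/2)
 v(a) = 4*log((-1 + sqrt(3)*I)*(C1 + 3*a)^(1/3)/2)


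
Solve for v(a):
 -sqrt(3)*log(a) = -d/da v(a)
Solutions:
 v(a) = C1 + sqrt(3)*a*log(a) - sqrt(3)*a


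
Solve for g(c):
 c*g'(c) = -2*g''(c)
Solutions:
 g(c) = C1 + C2*erf(c/2)


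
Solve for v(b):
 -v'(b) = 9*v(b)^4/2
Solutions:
 v(b) = 2^(1/3)*(1/(C1 + 27*b))^(1/3)
 v(b) = 2^(1/3)*(-3^(2/3) - 3*3^(1/6)*I)*(1/(C1 + 9*b))^(1/3)/6
 v(b) = 2^(1/3)*(-3^(2/3) + 3*3^(1/6)*I)*(1/(C1 + 9*b))^(1/3)/6


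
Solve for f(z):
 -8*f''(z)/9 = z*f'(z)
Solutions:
 f(z) = C1 + C2*erf(3*z/4)


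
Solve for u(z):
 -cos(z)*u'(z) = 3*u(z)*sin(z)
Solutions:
 u(z) = C1*cos(z)^3


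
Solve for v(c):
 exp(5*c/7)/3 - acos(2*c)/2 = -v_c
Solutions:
 v(c) = C1 + c*acos(2*c)/2 - sqrt(1 - 4*c^2)/4 - 7*exp(5*c/7)/15


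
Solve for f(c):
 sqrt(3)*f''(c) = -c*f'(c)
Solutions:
 f(c) = C1 + C2*erf(sqrt(2)*3^(3/4)*c/6)


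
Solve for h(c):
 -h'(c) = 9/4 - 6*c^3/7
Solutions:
 h(c) = C1 + 3*c^4/14 - 9*c/4


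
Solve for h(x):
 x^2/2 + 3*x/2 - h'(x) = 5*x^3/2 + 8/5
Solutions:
 h(x) = C1 - 5*x^4/8 + x^3/6 + 3*x^2/4 - 8*x/5


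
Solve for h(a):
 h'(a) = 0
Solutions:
 h(a) = C1


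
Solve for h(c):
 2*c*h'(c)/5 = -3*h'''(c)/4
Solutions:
 h(c) = C1 + Integral(C2*airyai(-2*15^(2/3)*c/15) + C3*airybi(-2*15^(2/3)*c/15), c)


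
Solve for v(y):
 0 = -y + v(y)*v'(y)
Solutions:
 v(y) = -sqrt(C1 + y^2)
 v(y) = sqrt(C1 + y^2)


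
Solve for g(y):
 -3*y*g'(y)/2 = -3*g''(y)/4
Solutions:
 g(y) = C1 + C2*erfi(y)


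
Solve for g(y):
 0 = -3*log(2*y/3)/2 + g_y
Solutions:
 g(y) = C1 + 3*y*log(y)/2 - 3*y*log(3)/2 - 3*y/2 + 3*y*log(2)/2


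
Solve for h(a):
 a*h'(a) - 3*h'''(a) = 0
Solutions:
 h(a) = C1 + Integral(C2*airyai(3^(2/3)*a/3) + C3*airybi(3^(2/3)*a/3), a)


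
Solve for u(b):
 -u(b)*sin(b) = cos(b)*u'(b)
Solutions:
 u(b) = C1*cos(b)


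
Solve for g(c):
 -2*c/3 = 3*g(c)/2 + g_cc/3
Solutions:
 g(c) = C1*sin(3*sqrt(2)*c/2) + C2*cos(3*sqrt(2)*c/2) - 4*c/9


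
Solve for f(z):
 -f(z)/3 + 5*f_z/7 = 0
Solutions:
 f(z) = C1*exp(7*z/15)


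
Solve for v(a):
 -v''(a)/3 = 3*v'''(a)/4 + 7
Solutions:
 v(a) = C1 + C2*a + C3*exp(-4*a/9) - 21*a^2/2


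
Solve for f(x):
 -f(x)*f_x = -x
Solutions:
 f(x) = -sqrt(C1 + x^2)
 f(x) = sqrt(C1 + x^2)


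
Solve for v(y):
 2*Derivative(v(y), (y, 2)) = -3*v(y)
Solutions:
 v(y) = C1*sin(sqrt(6)*y/2) + C2*cos(sqrt(6)*y/2)


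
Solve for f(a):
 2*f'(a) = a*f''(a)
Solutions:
 f(a) = C1 + C2*a^3


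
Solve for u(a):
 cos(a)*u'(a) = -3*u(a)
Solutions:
 u(a) = C1*(sin(a) - 1)^(3/2)/(sin(a) + 1)^(3/2)


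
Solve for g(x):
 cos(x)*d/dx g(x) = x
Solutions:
 g(x) = C1 + Integral(x/cos(x), x)


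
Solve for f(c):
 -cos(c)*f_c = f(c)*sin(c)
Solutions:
 f(c) = C1*cos(c)


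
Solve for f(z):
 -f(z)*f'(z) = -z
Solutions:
 f(z) = -sqrt(C1 + z^2)
 f(z) = sqrt(C1 + z^2)


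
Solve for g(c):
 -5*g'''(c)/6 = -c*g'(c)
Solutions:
 g(c) = C1 + Integral(C2*airyai(5^(2/3)*6^(1/3)*c/5) + C3*airybi(5^(2/3)*6^(1/3)*c/5), c)


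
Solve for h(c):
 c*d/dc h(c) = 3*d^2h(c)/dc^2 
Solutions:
 h(c) = C1 + C2*erfi(sqrt(6)*c/6)


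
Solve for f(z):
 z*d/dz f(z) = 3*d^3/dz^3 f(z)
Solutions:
 f(z) = C1 + Integral(C2*airyai(3^(2/3)*z/3) + C3*airybi(3^(2/3)*z/3), z)


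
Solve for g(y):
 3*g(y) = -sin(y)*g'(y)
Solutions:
 g(y) = C1*(cos(y) + 1)^(3/2)/(cos(y) - 1)^(3/2)


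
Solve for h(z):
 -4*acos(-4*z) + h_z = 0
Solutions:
 h(z) = C1 + 4*z*acos(-4*z) + sqrt(1 - 16*z^2)


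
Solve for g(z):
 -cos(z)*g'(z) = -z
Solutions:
 g(z) = C1 + Integral(z/cos(z), z)


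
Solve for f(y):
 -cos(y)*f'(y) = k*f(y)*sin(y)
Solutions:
 f(y) = C1*exp(k*log(cos(y)))


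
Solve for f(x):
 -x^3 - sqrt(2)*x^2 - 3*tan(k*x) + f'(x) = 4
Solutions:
 f(x) = C1 + x^4/4 + sqrt(2)*x^3/3 + 4*x + 3*Piecewise((-log(cos(k*x))/k, Ne(k, 0)), (0, True))


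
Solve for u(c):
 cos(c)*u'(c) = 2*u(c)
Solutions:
 u(c) = C1*(sin(c) + 1)/(sin(c) - 1)


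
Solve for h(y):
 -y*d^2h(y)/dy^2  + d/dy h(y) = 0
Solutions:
 h(y) = C1 + C2*y^2


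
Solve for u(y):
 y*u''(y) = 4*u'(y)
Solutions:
 u(y) = C1 + C2*y^5


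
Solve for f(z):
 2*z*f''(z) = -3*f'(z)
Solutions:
 f(z) = C1 + C2/sqrt(z)


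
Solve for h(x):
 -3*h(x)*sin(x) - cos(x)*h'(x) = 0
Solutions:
 h(x) = C1*cos(x)^3


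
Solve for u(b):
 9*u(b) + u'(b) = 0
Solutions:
 u(b) = C1*exp(-9*b)


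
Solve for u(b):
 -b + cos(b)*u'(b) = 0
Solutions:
 u(b) = C1 + Integral(b/cos(b), b)


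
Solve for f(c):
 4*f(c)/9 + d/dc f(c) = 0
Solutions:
 f(c) = C1*exp(-4*c/9)


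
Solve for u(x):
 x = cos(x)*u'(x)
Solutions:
 u(x) = C1 + Integral(x/cos(x), x)


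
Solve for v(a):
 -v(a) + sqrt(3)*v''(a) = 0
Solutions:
 v(a) = C1*exp(-3^(3/4)*a/3) + C2*exp(3^(3/4)*a/3)


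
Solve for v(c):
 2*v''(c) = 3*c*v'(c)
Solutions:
 v(c) = C1 + C2*erfi(sqrt(3)*c/2)


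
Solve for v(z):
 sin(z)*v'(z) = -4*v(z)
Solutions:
 v(z) = C1*(cos(z)^2 + 2*cos(z) + 1)/(cos(z)^2 - 2*cos(z) + 1)


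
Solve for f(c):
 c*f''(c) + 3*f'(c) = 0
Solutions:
 f(c) = C1 + C2/c^2


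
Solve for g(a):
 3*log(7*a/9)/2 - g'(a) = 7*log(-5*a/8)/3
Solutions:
 g(a) = C1 - 5*a*log(a)/6 + a*(-3*log(15) + 5/6 + log(7)/2 + 2*log(5)/3 + log(896) - 7*I*pi/3)


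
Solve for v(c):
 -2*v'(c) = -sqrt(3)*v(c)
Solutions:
 v(c) = C1*exp(sqrt(3)*c/2)


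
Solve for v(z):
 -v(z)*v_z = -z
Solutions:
 v(z) = -sqrt(C1 + z^2)
 v(z) = sqrt(C1 + z^2)


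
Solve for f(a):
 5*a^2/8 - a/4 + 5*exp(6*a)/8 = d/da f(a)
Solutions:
 f(a) = C1 + 5*a^3/24 - a^2/8 + 5*exp(6*a)/48


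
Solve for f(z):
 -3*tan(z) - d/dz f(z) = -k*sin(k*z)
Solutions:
 f(z) = C1 + k*Piecewise((-cos(k*z)/k, Ne(k, 0)), (0, True)) + 3*log(cos(z))


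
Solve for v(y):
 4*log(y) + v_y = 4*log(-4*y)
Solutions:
 v(y) = C1 + 4*y*(2*log(2) + I*pi)


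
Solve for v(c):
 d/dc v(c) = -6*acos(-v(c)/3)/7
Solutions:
 Integral(1/acos(-_y/3), (_y, v(c))) = C1 - 6*c/7


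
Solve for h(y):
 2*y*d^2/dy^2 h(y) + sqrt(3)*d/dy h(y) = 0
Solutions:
 h(y) = C1 + C2*y^(1 - sqrt(3)/2)


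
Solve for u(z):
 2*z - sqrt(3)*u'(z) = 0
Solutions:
 u(z) = C1 + sqrt(3)*z^2/3


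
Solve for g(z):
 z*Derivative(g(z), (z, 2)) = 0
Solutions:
 g(z) = C1 + C2*z


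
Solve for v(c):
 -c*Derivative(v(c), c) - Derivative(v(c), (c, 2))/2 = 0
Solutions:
 v(c) = C1 + C2*erf(c)


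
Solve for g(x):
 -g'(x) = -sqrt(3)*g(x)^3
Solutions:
 g(x) = -sqrt(2)*sqrt(-1/(C1 + sqrt(3)*x))/2
 g(x) = sqrt(2)*sqrt(-1/(C1 + sqrt(3)*x))/2


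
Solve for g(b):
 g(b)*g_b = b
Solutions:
 g(b) = -sqrt(C1 + b^2)
 g(b) = sqrt(C1 + b^2)


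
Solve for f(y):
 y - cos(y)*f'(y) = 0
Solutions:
 f(y) = C1 + Integral(y/cos(y), y)


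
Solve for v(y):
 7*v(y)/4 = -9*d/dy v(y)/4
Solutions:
 v(y) = C1*exp(-7*y/9)


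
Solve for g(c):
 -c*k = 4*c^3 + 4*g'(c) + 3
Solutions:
 g(c) = C1 - c^4/4 - c^2*k/8 - 3*c/4


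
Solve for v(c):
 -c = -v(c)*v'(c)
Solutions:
 v(c) = -sqrt(C1 + c^2)
 v(c) = sqrt(C1 + c^2)


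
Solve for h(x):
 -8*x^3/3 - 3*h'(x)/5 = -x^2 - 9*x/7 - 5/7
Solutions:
 h(x) = C1 - 10*x^4/9 + 5*x^3/9 + 15*x^2/14 + 25*x/21


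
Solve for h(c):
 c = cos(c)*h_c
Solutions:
 h(c) = C1 + Integral(c/cos(c), c)


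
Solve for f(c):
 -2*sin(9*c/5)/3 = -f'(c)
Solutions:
 f(c) = C1 - 10*cos(9*c/5)/27


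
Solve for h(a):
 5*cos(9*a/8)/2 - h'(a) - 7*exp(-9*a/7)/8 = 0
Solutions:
 h(a) = C1 + 20*sin(9*a/8)/9 + 49*exp(-9*a/7)/72


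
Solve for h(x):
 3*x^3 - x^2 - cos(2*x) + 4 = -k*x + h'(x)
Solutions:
 h(x) = C1 + k*x^2/2 + 3*x^4/4 - x^3/3 + 4*x - sin(2*x)/2


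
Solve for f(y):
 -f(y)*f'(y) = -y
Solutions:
 f(y) = -sqrt(C1 + y^2)
 f(y) = sqrt(C1 + y^2)


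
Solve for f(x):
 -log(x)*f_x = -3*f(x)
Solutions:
 f(x) = C1*exp(3*li(x))


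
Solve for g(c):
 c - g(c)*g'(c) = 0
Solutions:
 g(c) = -sqrt(C1 + c^2)
 g(c) = sqrt(C1 + c^2)


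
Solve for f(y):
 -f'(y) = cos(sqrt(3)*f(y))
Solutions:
 f(y) = sqrt(3)*(pi - asin((exp(2*sqrt(3)*C1) + exp(2*sqrt(3)*y))/(exp(2*sqrt(3)*C1) - exp(2*sqrt(3)*y))))/3
 f(y) = sqrt(3)*asin((exp(2*sqrt(3)*C1) + exp(2*sqrt(3)*y))/(exp(2*sqrt(3)*C1) - exp(2*sqrt(3)*y)))/3


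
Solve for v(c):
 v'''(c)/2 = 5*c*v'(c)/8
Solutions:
 v(c) = C1 + Integral(C2*airyai(10^(1/3)*c/2) + C3*airybi(10^(1/3)*c/2), c)


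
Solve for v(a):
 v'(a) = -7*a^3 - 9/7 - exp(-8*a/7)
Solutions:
 v(a) = C1 - 7*a^4/4 - 9*a/7 + 7*exp(-8*a/7)/8


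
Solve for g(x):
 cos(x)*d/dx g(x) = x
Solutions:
 g(x) = C1 + Integral(x/cos(x), x)


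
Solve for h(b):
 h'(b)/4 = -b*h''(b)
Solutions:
 h(b) = C1 + C2*b^(3/4)


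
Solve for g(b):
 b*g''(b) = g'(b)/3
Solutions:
 g(b) = C1 + C2*b^(4/3)


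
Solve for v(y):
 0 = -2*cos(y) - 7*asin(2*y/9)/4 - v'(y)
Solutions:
 v(y) = C1 - 7*y*asin(2*y/9)/4 - 7*sqrt(81 - 4*y^2)/8 - 2*sin(y)


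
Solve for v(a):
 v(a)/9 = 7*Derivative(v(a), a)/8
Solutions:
 v(a) = C1*exp(8*a/63)


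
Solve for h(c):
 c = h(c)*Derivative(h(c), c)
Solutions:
 h(c) = -sqrt(C1 + c^2)
 h(c) = sqrt(C1 + c^2)


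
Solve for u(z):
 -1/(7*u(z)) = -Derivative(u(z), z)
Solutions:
 u(z) = -sqrt(C1 + 14*z)/7
 u(z) = sqrt(C1 + 14*z)/7


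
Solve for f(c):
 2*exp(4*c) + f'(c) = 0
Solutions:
 f(c) = C1 - exp(4*c)/2


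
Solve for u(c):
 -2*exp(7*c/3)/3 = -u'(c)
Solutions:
 u(c) = C1 + 2*exp(7*c/3)/7


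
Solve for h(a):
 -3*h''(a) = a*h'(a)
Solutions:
 h(a) = C1 + C2*erf(sqrt(6)*a/6)


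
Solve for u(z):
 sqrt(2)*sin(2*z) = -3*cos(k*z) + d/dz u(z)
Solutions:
 u(z) = C1 - sqrt(2)*cos(2*z)/2 + 3*sin(k*z)/k


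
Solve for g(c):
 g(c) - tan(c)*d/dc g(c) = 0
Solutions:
 g(c) = C1*sin(c)


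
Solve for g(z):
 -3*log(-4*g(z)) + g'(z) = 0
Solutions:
 -Integral(1/(log(-_y) + 2*log(2)), (_y, g(z)))/3 = C1 - z


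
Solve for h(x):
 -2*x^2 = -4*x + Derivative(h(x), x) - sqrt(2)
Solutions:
 h(x) = C1 - 2*x^3/3 + 2*x^2 + sqrt(2)*x


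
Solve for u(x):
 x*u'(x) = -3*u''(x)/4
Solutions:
 u(x) = C1 + C2*erf(sqrt(6)*x/3)


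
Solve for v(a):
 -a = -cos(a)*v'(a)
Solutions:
 v(a) = C1 + Integral(a/cos(a), a)


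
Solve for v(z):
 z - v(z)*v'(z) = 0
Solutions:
 v(z) = -sqrt(C1 + z^2)
 v(z) = sqrt(C1 + z^2)


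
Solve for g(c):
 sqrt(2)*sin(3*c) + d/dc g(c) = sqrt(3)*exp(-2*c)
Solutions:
 g(c) = C1 + sqrt(2)*cos(3*c)/3 - sqrt(3)*exp(-2*c)/2


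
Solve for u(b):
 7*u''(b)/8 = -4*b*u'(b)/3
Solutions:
 u(b) = C1 + C2*erf(4*sqrt(21)*b/21)


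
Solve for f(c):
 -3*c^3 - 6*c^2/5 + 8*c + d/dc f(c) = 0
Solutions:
 f(c) = C1 + 3*c^4/4 + 2*c^3/5 - 4*c^2


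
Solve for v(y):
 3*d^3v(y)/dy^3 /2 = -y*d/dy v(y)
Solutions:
 v(y) = C1 + Integral(C2*airyai(-2^(1/3)*3^(2/3)*y/3) + C3*airybi(-2^(1/3)*3^(2/3)*y/3), y)


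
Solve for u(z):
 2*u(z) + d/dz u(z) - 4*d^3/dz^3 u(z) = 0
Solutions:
 u(z) = C1*exp(-3^(1/3)*z*(3^(1/3)/(sqrt(321) + 18)^(1/3) + (sqrt(321) + 18)^(1/3))/12)*sin(3^(1/6)*z*(-3^(2/3)*(sqrt(321) + 18)^(1/3) + 3/(sqrt(321) + 18)^(1/3))/12) + C2*exp(-3^(1/3)*z*(3^(1/3)/(sqrt(321) + 18)^(1/3) + (sqrt(321) + 18)^(1/3))/12)*cos(3^(1/6)*z*(-3^(2/3)*(sqrt(321) + 18)^(1/3) + 3/(sqrt(321) + 18)^(1/3))/12) + C3*exp(3^(1/3)*z*(3^(1/3)/(sqrt(321) + 18)^(1/3) + (sqrt(321) + 18)^(1/3))/6)


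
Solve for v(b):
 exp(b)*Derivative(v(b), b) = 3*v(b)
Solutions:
 v(b) = C1*exp(-3*exp(-b))


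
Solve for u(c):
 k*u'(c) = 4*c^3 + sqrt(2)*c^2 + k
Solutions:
 u(c) = C1 + c^4/k + sqrt(2)*c^3/(3*k) + c


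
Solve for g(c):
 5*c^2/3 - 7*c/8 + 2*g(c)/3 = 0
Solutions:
 g(c) = c*(21 - 40*c)/16


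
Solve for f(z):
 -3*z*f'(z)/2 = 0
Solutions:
 f(z) = C1


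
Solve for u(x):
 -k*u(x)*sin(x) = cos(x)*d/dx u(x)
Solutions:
 u(x) = C1*exp(k*log(cos(x)))


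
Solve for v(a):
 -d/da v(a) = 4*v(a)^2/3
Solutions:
 v(a) = 3/(C1 + 4*a)


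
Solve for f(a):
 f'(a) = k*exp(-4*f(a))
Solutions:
 f(a) = log(-I*(C1 + 4*a*k)^(1/4))
 f(a) = log(I*(C1 + 4*a*k)^(1/4))
 f(a) = log(-(C1 + 4*a*k)^(1/4))
 f(a) = log(C1 + 4*a*k)/4


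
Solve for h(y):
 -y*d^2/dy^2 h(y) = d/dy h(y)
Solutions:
 h(y) = C1 + C2*log(y)


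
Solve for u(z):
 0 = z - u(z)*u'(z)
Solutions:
 u(z) = -sqrt(C1 + z^2)
 u(z) = sqrt(C1 + z^2)


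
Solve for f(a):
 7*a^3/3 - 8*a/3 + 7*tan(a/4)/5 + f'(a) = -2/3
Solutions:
 f(a) = C1 - 7*a^4/12 + 4*a^2/3 - 2*a/3 + 28*log(cos(a/4))/5


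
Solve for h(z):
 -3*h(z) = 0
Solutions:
 h(z) = 0


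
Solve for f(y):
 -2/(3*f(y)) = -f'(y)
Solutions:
 f(y) = -sqrt(C1 + 12*y)/3
 f(y) = sqrt(C1 + 12*y)/3


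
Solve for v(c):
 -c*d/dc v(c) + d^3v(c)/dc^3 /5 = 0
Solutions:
 v(c) = C1 + Integral(C2*airyai(5^(1/3)*c) + C3*airybi(5^(1/3)*c), c)


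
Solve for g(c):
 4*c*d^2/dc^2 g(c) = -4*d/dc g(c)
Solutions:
 g(c) = C1 + C2*log(c)


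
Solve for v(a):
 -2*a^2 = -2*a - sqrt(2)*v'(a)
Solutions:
 v(a) = C1 + sqrt(2)*a^3/3 - sqrt(2)*a^2/2


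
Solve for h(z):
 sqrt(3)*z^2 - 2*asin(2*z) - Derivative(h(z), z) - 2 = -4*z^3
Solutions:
 h(z) = C1 + z^4 + sqrt(3)*z^3/3 - 2*z*asin(2*z) - 2*z - sqrt(1 - 4*z^2)


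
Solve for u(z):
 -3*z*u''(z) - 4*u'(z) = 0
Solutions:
 u(z) = C1 + C2/z^(1/3)


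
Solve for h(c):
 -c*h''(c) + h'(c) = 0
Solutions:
 h(c) = C1 + C2*c^2


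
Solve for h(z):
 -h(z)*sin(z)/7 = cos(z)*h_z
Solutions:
 h(z) = C1*cos(z)^(1/7)


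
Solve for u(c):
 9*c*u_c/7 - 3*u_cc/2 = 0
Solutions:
 u(c) = C1 + C2*erfi(sqrt(21)*c/7)


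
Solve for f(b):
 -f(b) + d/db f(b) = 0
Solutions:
 f(b) = C1*exp(b)


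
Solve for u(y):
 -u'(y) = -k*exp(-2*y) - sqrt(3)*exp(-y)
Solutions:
 u(y) = C1 - k*exp(-2*y)/2 - sqrt(3)*exp(-y)


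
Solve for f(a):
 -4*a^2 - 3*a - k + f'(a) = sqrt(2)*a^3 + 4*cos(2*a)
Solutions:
 f(a) = C1 + sqrt(2)*a^4/4 + 4*a^3/3 + 3*a^2/2 + a*k + 2*sin(2*a)


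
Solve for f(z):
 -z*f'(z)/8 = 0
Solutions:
 f(z) = C1


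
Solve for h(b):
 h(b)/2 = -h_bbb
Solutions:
 h(b) = C3*exp(-2^(2/3)*b/2) + (C1*sin(2^(2/3)*sqrt(3)*b/4) + C2*cos(2^(2/3)*sqrt(3)*b/4))*exp(2^(2/3)*b/4)


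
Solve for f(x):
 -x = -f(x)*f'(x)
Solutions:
 f(x) = -sqrt(C1 + x^2)
 f(x) = sqrt(C1 + x^2)


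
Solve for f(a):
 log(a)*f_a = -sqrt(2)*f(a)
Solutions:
 f(a) = C1*exp(-sqrt(2)*li(a))


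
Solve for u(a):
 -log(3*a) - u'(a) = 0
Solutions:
 u(a) = C1 - a*log(a) - a*log(3) + a


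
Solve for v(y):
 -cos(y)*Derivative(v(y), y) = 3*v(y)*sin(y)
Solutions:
 v(y) = C1*cos(y)^3


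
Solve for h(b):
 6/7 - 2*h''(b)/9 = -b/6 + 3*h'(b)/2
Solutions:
 h(b) = C1 + C2*exp(-27*b/4) + b^2/18 + 944*b/1701


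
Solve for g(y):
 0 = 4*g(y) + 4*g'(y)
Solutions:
 g(y) = C1*exp(-y)


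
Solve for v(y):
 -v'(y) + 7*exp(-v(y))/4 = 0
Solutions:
 v(y) = log(C1 + 7*y/4)


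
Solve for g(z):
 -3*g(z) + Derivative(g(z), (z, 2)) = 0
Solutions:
 g(z) = C1*exp(-sqrt(3)*z) + C2*exp(sqrt(3)*z)


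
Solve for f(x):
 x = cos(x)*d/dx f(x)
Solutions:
 f(x) = C1 + Integral(x/cos(x), x)


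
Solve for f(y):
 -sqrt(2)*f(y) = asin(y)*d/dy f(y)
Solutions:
 f(y) = C1*exp(-sqrt(2)*Integral(1/asin(y), y))


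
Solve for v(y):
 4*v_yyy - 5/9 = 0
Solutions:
 v(y) = C1 + C2*y + C3*y^2 + 5*y^3/216


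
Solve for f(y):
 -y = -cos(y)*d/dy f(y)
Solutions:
 f(y) = C1 + Integral(y/cos(y), y)


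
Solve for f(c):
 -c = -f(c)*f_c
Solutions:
 f(c) = -sqrt(C1 + c^2)
 f(c) = sqrt(C1 + c^2)


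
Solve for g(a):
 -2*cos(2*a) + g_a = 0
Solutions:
 g(a) = C1 + sin(2*a)


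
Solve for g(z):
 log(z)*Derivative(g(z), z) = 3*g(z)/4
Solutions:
 g(z) = C1*exp(3*li(z)/4)


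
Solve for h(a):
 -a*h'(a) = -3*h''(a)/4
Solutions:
 h(a) = C1 + C2*erfi(sqrt(6)*a/3)


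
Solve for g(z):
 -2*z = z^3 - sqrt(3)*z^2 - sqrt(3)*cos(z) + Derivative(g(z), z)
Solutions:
 g(z) = C1 - z^4/4 + sqrt(3)*z^3/3 - z^2 + sqrt(3)*sin(z)


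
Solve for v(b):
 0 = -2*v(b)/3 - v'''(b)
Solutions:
 v(b) = C3*exp(-2^(1/3)*3^(2/3)*b/3) + (C1*sin(2^(1/3)*3^(1/6)*b/2) + C2*cos(2^(1/3)*3^(1/6)*b/2))*exp(2^(1/3)*3^(2/3)*b/6)


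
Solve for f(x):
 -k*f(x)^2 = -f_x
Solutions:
 f(x) = -1/(C1 + k*x)


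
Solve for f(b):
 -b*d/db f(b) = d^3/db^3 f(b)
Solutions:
 f(b) = C1 + Integral(C2*airyai(-b) + C3*airybi(-b), b)


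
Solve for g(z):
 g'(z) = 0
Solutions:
 g(z) = C1


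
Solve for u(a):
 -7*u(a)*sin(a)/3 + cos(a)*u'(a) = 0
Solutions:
 u(a) = C1/cos(a)^(7/3)


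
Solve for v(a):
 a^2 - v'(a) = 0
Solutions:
 v(a) = C1 + a^3/3


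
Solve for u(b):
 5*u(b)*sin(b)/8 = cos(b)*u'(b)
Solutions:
 u(b) = C1/cos(b)^(5/8)


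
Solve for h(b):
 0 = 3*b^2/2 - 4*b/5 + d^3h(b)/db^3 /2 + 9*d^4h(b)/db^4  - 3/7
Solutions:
 h(b) = C1 + C2*b + C3*b^2 + C4*exp(-b/18) - b^5/20 + 137*b^4/30 - 11503*b^3/35


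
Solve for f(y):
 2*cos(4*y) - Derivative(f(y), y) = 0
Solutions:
 f(y) = C1 + sin(4*y)/2


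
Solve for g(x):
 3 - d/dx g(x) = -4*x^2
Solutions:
 g(x) = C1 + 4*x^3/3 + 3*x


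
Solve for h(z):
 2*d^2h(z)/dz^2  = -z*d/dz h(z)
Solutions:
 h(z) = C1 + C2*erf(z/2)


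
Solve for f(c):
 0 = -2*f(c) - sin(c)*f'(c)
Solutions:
 f(c) = C1*(cos(c) + 1)/(cos(c) - 1)


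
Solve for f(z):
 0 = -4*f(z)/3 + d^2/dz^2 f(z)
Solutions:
 f(z) = C1*exp(-2*sqrt(3)*z/3) + C2*exp(2*sqrt(3)*z/3)


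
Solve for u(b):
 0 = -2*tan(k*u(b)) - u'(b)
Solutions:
 u(b) = Piecewise((-asin(exp(C1*k - 2*b*k))/k + pi/k, Ne(k, 0)), (nan, True))
 u(b) = Piecewise((asin(exp(C1*k - 2*b*k))/k, Ne(k, 0)), (nan, True))


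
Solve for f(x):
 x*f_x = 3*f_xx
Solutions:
 f(x) = C1 + C2*erfi(sqrt(6)*x/6)


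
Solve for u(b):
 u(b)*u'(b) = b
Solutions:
 u(b) = -sqrt(C1 + b^2)
 u(b) = sqrt(C1 + b^2)


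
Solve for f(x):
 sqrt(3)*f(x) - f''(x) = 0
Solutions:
 f(x) = C1*exp(-3^(1/4)*x) + C2*exp(3^(1/4)*x)


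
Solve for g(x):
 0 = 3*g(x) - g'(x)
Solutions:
 g(x) = C1*exp(3*x)


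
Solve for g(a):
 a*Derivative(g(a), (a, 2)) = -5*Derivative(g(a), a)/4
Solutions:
 g(a) = C1 + C2/a^(1/4)


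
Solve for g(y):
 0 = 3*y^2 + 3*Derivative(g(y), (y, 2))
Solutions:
 g(y) = C1 + C2*y - y^4/12


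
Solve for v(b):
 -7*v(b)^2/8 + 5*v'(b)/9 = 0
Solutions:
 v(b) = -40/(C1 + 63*b)


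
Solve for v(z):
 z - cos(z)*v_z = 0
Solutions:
 v(z) = C1 + Integral(z/cos(z), z)


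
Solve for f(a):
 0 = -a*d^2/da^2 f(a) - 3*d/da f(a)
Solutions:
 f(a) = C1 + C2/a^2


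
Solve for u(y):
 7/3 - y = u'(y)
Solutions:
 u(y) = C1 - y^2/2 + 7*y/3


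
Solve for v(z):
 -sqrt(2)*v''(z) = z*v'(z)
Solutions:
 v(z) = C1 + C2*erf(2^(1/4)*z/2)
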